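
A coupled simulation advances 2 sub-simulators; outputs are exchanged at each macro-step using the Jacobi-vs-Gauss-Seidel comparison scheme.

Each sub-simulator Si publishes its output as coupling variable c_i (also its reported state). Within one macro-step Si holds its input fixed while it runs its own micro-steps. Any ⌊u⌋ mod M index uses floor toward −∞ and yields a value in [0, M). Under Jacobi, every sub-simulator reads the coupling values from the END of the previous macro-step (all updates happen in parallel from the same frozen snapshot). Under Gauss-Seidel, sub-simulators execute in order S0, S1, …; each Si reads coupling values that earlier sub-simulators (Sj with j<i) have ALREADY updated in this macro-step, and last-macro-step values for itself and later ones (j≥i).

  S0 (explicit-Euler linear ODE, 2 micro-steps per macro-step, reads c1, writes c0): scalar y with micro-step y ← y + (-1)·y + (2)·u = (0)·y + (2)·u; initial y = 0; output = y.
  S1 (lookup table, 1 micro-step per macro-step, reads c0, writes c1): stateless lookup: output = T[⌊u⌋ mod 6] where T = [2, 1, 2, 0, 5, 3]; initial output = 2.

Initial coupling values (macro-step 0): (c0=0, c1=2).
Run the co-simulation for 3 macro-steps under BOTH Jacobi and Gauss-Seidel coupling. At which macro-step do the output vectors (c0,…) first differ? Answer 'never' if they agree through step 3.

first divergence at macro-step: 1

[Jacobi] macro 1: S0 reads c1=2 → after 2×micro: 4; S1 reads c0=0 → after 1×micro: 2 ⇒ (c0=4, c1=2)
[Jacobi] macro 2: S0 reads c1=2 → after 2×micro: 4; S1 reads c0=4 → after 1×micro: 5 ⇒ (c0=4, c1=5)
[Jacobi] macro 3: S0 reads c1=5 → after 2×micro: 10; S1 reads c0=4 → after 1×micro: 5 ⇒ (c0=10, c1=5)
[Gauss-Seidel] macro 1: S0 reads c1=2 → after 2×micro: 4; S1 reads c0=4 → after 1×micro: 5 ⇒ (c0=4, c1=5)
[Gauss-Seidel] macro 2: S0 reads c1=5 → after 2×micro: 10; S1 reads c0=10 → after 1×micro: 5 ⇒ (c0=10, c1=5)
[Gauss-Seidel] macro 3: S0 reads c1=5 → after 2×micro: 10; S1 reads c0=10 → after 1×micro: 5 ⇒ (c0=10, c1=5)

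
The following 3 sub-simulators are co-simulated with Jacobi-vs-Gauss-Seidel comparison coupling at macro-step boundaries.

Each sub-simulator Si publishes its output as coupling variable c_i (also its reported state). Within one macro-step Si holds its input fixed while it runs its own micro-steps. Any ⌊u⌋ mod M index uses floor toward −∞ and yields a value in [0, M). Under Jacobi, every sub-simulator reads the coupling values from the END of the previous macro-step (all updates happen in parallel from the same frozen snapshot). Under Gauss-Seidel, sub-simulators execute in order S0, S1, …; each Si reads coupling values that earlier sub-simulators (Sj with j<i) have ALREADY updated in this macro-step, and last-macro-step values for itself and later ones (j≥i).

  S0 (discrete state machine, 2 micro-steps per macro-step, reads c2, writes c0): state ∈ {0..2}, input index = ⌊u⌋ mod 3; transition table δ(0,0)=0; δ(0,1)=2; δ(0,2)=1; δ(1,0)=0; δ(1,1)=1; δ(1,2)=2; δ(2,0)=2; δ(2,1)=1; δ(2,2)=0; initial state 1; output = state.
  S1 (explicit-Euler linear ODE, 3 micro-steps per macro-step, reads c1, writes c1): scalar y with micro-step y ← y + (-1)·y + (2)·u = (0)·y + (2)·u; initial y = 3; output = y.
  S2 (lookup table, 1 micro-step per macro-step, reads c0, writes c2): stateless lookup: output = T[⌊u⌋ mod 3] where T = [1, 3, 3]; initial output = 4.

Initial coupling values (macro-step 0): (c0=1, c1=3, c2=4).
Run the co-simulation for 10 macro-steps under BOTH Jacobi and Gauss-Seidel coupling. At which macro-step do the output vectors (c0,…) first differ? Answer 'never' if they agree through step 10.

[Jacobi] macro 1: S0 reads c2=4 → after 2×micro: 1; S1 reads c1=3 → after 3×micro: 6; S2 reads c0=1 → after 1×micro: 3 ⇒ (c0=1, c1=6, c2=3)
[Jacobi] macro 2: S0 reads c2=3 → after 2×micro: 0; S1 reads c1=6 → after 3×micro: 12; S2 reads c0=1 → after 1×micro: 3 ⇒ (c0=0, c1=12, c2=3)
[Jacobi] macro 3: S0 reads c2=3 → after 2×micro: 0; S1 reads c1=12 → after 3×micro: 24; S2 reads c0=0 → after 1×micro: 1 ⇒ (c0=0, c1=24, c2=1)
[Jacobi] macro 4: S0 reads c2=1 → after 2×micro: 1; S1 reads c1=24 → after 3×micro: 48; S2 reads c0=0 → after 1×micro: 1 ⇒ (c0=1, c1=48, c2=1)
[Jacobi] macro 5: S0 reads c2=1 → after 2×micro: 1; S1 reads c1=48 → after 3×micro: 96; S2 reads c0=1 → after 1×micro: 3 ⇒ (c0=1, c1=96, c2=3)
[Jacobi] macro 6: S0 reads c2=3 → after 2×micro: 0; S1 reads c1=96 → after 3×micro: 192; S2 reads c0=1 → after 1×micro: 3 ⇒ (c0=0, c1=192, c2=3)
[Jacobi] macro 7: S0 reads c2=3 → after 2×micro: 0; S1 reads c1=192 → after 3×micro: 384; S2 reads c0=0 → after 1×micro: 1 ⇒ (c0=0, c1=384, c2=1)
[Jacobi] macro 8: S0 reads c2=1 → after 2×micro: 1; S1 reads c1=384 → after 3×micro: 768; S2 reads c0=0 → after 1×micro: 1 ⇒ (c0=1, c1=768, c2=1)
[Jacobi] macro 9: S0 reads c2=1 → after 2×micro: 1; S1 reads c1=768 → after 3×micro: 1536; S2 reads c0=1 → after 1×micro: 3 ⇒ (c0=1, c1=1536, c2=3)
[Jacobi] macro 10: S0 reads c2=3 → after 2×micro: 0; S1 reads c1=1536 → after 3×micro: 3072; S2 reads c0=1 → after 1×micro: 3 ⇒ (c0=0, c1=3072, c2=3)
[Gauss-Seidel] macro 1: S0 reads c2=4 → after 2×micro: 1; S1 reads c1=3 → after 3×micro: 6; S2 reads c0=1 → after 1×micro: 3 ⇒ (c0=1, c1=6, c2=3)
[Gauss-Seidel] macro 2: S0 reads c2=3 → after 2×micro: 0; S1 reads c1=6 → after 3×micro: 12; S2 reads c0=0 → after 1×micro: 1 ⇒ (c0=0, c1=12, c2=1)
[Gauss-Seidel] macro 3: S0 reads c2=1 → after 2×micro: 1; S1 reads c1=12 → after 3×micro: 24; S2 reads c0=1 → after 1×micro: 3 ⇒ (c0=1, c1=24, c2=3)
[Gauss-Seidel] macro 4: S0 reads c2=3 → after 2×micro: 0; S1 reads c1=24 → after 3×micro: 48; S2 reads c0=0 → after 1×micro: 1 ⇒ (c0=0, c1=48, c2=1)
[Gauss-Seidel] macro 5: S0 reads c2=1 → after 2×micro: 1; S1 reads c1=48 → after 3×micro: 96; S2 reads c0=1 → after 1×micro: 3 ⇒ (c0=1, c1=96, c2=3)
[Gauss-Seidel] macro 6: S0 reads c2=3 → after 2×micro: 0; S1 reads c1=96 → after 3×micro: 192; S2 reads c0=0 → after 1×micro: 1 ⇒ (c0=0, c1=192, c2=1)
[Gauss-Seidel] macro 7: S0 reads c2=1 → after 2×micro: 1; S1 reads c1=192 → after 3×micro: 384; S2 reads c0=1 → after 1×micro: 3 ⇒ (c0=1, c1=384, c2=3)
[Gauss-Seidel] macro 8: S0 reads c2=3 → after 2×micro: 0; S1 reads c1=384 → after 3×micro: 768; S2 reads c0=0 → after 1×micro: 1 ⇒ (c0=0, c1=768, c2=1)
[Gauss-Seidel] macro 9: S0 reads c2=1 → after 2×micro: 1; S1 reads c1=768 → after 3×micro: 1536; S2 reads c0=1 → after 1×micro: 3 ⇒ (c0=1, c1=1536, c2=3)
[Gauss-Seidel] macro 10: S0 reads c2=3 → after 2×micro: 0; S1 reads c1=1536 → after 3×micro: 3072; S2 reads c0=0 → after 1×micro: 1 ⇒ (c0=0, c1=3072, c2=1)

first divergence at macro-step: 2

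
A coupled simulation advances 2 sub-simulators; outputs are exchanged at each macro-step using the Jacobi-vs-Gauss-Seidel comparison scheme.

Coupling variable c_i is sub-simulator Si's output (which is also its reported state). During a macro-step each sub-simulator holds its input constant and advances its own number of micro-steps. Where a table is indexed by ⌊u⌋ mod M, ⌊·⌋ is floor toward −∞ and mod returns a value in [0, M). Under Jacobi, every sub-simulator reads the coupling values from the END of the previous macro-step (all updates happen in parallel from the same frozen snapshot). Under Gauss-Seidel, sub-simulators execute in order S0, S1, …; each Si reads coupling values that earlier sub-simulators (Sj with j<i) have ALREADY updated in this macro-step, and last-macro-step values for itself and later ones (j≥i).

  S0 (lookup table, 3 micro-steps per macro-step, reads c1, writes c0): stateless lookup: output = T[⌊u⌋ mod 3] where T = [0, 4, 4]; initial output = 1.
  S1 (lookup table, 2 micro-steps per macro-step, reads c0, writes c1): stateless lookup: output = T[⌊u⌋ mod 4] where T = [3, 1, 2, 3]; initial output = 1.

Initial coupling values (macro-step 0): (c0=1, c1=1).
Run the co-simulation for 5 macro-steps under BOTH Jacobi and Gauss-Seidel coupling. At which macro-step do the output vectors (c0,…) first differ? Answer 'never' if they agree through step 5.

[Jacobi] macro 1: S0 reads c1=1 → after 3×micro: 4; S1 reads c0=1 → after 2×micro: 1 ⇒ (c0=4, c1=1)
[Jacobi] macro 2: S0 reads c1=1 → after 3×micro: 4; S1 reads c0=4 → after 2×micro: 3 ⇒ (c0=4, c1=3)
[Jacobi] macro 3: S0 reads c1=3 → after 3×micro: 0; S1 reads c0=4 → after 2×micro: 3 ⇒ (c0=0, c1=3)
[Jacobi] macro 4: S0 reads c1=3 → after 3×micro: 0; S1 reads c0=0 → after 2×micro: 3 ⇒ (c0=0, c1=3)
[Jacobi] macro 5: S0 reads c1=3 → after 3×micro: 0; S1 reads c0=0 → after 2×micro: 3 ⇒ (c0=0, c1=3)
[Gauss-Seidel] macro 1: S0 reads c1=1 → after 3×micro: 4; S1 reads c0=4 → after 2×micro: 3 ⇒ (c0=4, c1=3)
[Gauss-Seidel] macro 2: S0 reads c1=3 → after 3×micro: 0; S1 reads c0=0 → after 2×micro: 3 ⇒ (c0=0, c1=3)
[Gauss-Seidel] macro 3: S0 reads c1=3 → after 3×micro: 0; S1 reads c0=0 → after 2×micro: 3 ⇒ (c0=0, c1=3)
[Gauss-Seidel] macro 4: S0 reads c1=3 → after 3×micro: 0; S1 reads c0=0 → after 2×micro: 3 ⇒ (c0=0, c1=3)
[Gauss-Seidel] macro 5: S0 reads c1=3 → after 3×micro: 0; S1 reads c0=0 → after 2×micro: 3 ⇒ (c0=0, c1=3)

first divergence at macro-step: 1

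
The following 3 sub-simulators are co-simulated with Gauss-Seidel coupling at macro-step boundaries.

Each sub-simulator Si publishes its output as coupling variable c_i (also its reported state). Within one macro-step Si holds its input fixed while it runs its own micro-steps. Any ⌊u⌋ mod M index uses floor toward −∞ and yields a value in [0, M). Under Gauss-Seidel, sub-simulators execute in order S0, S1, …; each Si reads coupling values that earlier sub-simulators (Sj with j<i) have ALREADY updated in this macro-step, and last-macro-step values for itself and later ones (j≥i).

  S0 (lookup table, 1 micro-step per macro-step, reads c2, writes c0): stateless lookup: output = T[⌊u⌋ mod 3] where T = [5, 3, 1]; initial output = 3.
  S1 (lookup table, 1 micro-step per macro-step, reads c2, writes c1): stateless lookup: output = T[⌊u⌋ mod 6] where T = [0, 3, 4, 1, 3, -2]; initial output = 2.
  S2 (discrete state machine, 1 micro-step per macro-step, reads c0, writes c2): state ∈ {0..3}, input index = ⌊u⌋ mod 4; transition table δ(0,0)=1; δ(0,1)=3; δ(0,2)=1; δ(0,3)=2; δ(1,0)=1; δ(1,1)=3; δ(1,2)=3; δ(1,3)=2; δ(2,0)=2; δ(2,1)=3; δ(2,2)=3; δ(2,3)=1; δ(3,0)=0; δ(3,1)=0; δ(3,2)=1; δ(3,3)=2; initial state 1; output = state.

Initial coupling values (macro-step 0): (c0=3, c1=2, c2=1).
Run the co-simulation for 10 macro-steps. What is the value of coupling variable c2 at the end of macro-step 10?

c2 at macro-step 10 = 3

macro 1: S0 reads c2=1 → after 1×micro: 3; S1 reads c2=1 → after 1×micro: 3; S2 reads c0=3 → after 1×micro: 2 ⇒ (c0=3, c1=3, c2=2)
macro 2: S0 reads c2=2 → after 1×micro: 1; S1 reads c2=2 → after 1×micro: 4; S2 reads c0=1 → after 1×micro: 3 ⇒ (c0=1, c1=4, c2=3)
macro 3: S0 reads c2=3 → after 1×micro: 5; S1 reads c2=3 → after 1×micro: 1; S2 reads c0=5 → after 1×micro: 0 ⇒ (c0=5, c1=1, c2=0)
macro 4: S0 reads c2=0 → after 1×micro: 5; S1 reads c2=0 → after 1×micro: 0; S2 reads c0=5 → after 1×micro: 3 ⇒ (c0=5, c1=0, c2=3)
macro 5: S0 reads c2=3 → after 1×micro: 5; S1 reads c2=3 → after 1×micro: 1; S2 reads c0=5 → after 1×micro: 0 ⇒ (c0=5, c1=1, c2=0)
macro 6: S0 reads c2=0 → after 1×micro: 5; S1 reads c2=0 → after 1×micro: 0; S2 reads c0=5 → after 1×micro: 3 ⇒ (c0=5, c1=0, c2=3)
macro 7: S0 reads c2=3 → after 1×micro: 5; S1 reads c2=3 → after 1×micro: 1; S2 reads c0=5 → after 1×micro: 0 ⇒ (c0=5, c1=1, c2=0)
macro 8: S0 reads c2=0 → after 1×micro: 5; S1 reads c2=0 → after 1×micro: 0; S2 reads c0=5 → after 1×micro: 3 ⇒ (c0=5, c1=0, c2=3)
macro 9: S0 reads c2=3 → after 1×micro: 5; S1 reads c2=3 → after 1×micro: 1; S2 reads c0=5 → after 1×micro: 0 ⇒ (c0=5, c1=1, c2=0)
macro 10: S0 reads c2=0 → after 1×micro: 5; S1 reads c2=0 → after 1×micro: 0; S2 reads c0=5 → after 1×micro: 3 ⇒ (c0=5, c1=0, c2=3)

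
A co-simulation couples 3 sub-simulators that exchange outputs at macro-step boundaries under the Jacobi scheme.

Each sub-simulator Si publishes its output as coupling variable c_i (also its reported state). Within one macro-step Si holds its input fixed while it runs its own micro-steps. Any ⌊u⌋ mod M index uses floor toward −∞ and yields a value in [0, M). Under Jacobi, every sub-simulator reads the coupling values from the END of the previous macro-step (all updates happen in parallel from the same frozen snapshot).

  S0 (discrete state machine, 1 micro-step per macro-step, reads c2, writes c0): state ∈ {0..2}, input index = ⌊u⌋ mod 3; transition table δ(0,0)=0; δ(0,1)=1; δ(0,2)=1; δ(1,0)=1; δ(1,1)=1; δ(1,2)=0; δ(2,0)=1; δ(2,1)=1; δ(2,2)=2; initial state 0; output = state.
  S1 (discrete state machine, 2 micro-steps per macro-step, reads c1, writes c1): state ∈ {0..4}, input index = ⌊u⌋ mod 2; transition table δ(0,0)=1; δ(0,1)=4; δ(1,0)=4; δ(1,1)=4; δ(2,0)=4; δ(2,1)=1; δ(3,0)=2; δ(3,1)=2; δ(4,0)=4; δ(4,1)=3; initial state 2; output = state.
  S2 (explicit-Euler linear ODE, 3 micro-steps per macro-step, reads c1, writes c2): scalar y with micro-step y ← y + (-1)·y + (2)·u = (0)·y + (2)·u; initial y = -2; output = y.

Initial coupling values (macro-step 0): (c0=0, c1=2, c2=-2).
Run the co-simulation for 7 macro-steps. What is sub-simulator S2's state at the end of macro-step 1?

macro 1: S0 reads c2=-2 → after 1×micro: 1; S1 reads c1=2 → after 2×micro: 4; S2 reads c1=2 → after 3×micro: 4 ⇒ (c0=1, c1=4, c2=4)
macro 2: S0 reads c2=4 → after 1×micro: 1; S1 reads c1=4 → after 2×micro: 4; S2 reads c1=4 → after 3×micro: 8 ⇒ (c0=1, c1=4, c2=8)
macro 3: S0 reads c2=8 → after 1×micro: 0; S1 reads c1=4 → after 2×micro: 4; S2 reads c1=4 → after 3×micro: 8 ⇒ (c0=0, c1=4, c2=8)
macro 4: S0 reads c2=8 → after 1×micro: 1; S1 reads c1=4 → after 2×micro: 4; S2 reads c1=4 → after 3×micro: 8 ⇒ (c0=1, c1=4, c2=8)
macro 5: S0 reads c2=8 → after 1×micro: 0; S1 reads c1=4 → after 2×micro: 4; S2 reads c1=4 → after 3×micro: 8 ⇒ (c0=0, c1=4, c2=8)
macro 6: S0 reads c2=8 → after 1×micro: 1; S1 reads c1=4 → after 2×micro: 4; S2 reads c1=4 → after 3×micro: 8 ⇒ (c0=1, c1=4, c2=8)
macro 7: S0 reads c2=8 → after 1×micro: 0; S1 reads c1=4 → after 2×micro: 4; S2 reads c1=4 → after 3×micro: 8 ⇒ (c0=0, c1=4, c2=8)

S2 state at macro-step 1 = 4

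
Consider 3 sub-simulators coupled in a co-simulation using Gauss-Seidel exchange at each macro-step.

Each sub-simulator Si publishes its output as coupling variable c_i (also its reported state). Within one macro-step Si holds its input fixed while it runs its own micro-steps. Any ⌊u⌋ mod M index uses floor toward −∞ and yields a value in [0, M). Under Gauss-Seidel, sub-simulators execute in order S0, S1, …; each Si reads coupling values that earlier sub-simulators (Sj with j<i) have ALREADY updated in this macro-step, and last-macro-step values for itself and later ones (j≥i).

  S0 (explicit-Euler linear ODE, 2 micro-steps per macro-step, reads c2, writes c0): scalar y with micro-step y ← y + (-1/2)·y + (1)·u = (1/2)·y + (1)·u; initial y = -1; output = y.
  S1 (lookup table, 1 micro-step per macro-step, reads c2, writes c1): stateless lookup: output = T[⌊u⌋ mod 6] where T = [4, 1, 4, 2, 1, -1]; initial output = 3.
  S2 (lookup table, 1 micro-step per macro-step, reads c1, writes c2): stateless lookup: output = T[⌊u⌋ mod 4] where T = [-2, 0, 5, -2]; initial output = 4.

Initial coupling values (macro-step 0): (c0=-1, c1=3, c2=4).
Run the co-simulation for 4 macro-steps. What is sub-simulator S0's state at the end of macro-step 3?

macro 1: S0 reads c2=4 → after 2×micro: 23/4; S1 reads c2=4 → after 1×micro: 1; S2 reads c1=1 → after 1×micro: 0 ⇒ (c0=23/4, c1=1, c2=0)
macro 2: S0 reads c2=0 → after 2×micro: 23/16; S1 reads c2=0 → after 1×micro: 4; S2 reads c1=4 → after 1×micro: -2 ⇒ (c0=23/16, c1=4, c2=-2)
macro 3: S0 reads c2=-2 → after 2×micro: -169/64; S1 reads c2=-2 → after 1×micro: 1; S2 reads c1=1 → after 1×micro: 0 ⇒ (c0=-169/64, c1=1, c2=0)
macro 4: S0 reads c2=0 → after 2×micro: -169/256; S1 reads c2=0 → after 1×micro: 4; S2 reads c1=4 → after 1×micro: -2 ⇒ (c0=-169/256, c1=4, c2=-2)

S0 state at macro-step 3 = -169/64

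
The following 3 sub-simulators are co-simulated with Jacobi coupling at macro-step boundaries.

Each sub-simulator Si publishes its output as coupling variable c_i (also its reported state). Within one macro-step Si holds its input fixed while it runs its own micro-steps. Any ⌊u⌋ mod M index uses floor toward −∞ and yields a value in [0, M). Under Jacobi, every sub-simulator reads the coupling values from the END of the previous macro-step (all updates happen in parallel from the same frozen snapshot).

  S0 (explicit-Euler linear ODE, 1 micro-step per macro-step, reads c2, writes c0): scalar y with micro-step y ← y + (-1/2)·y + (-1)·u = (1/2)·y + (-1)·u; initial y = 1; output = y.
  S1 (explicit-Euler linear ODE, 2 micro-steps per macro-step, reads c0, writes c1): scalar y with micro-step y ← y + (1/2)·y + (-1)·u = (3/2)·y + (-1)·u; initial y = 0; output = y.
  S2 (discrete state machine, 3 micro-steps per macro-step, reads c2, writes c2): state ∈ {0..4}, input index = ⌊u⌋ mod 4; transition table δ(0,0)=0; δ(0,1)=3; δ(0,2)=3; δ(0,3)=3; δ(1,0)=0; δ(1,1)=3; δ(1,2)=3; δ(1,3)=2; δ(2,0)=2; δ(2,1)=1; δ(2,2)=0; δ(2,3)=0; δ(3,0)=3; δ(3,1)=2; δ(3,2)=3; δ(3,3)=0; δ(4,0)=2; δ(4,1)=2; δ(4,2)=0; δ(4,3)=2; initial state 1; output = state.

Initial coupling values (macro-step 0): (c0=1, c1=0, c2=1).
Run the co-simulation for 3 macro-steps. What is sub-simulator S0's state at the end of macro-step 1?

S0 state at macro-step 1 = -1/2

macro 1: S0 reads c2=1 → after 1×micro: -1/2; S1 reads c0=1 → after 2×micro: -5/2; S2 reads c2=1 → after 3×micro: 1 ⇒ (c0=-1/2, c1=-5/2, c2=1)
macro 2: S0 reads c2=1 → after 1×micro: -5/4; S1 reads c0=-1/2 → after 2×micro: -35/8; S2 reads c2=1 → after 3×micro: 1 ⇒ (c0=-5/4, c1=-35/8, c2=1)
macro 3: S0 reads c2=1 → after 1×micro: -13/8; S1 reads c0=-5/4 → after 2×micro: -215/32; S2 reads c2=1 → after 3×micro: 1 ⇒ (c0=-13/8, c1=-215/32, c2=1)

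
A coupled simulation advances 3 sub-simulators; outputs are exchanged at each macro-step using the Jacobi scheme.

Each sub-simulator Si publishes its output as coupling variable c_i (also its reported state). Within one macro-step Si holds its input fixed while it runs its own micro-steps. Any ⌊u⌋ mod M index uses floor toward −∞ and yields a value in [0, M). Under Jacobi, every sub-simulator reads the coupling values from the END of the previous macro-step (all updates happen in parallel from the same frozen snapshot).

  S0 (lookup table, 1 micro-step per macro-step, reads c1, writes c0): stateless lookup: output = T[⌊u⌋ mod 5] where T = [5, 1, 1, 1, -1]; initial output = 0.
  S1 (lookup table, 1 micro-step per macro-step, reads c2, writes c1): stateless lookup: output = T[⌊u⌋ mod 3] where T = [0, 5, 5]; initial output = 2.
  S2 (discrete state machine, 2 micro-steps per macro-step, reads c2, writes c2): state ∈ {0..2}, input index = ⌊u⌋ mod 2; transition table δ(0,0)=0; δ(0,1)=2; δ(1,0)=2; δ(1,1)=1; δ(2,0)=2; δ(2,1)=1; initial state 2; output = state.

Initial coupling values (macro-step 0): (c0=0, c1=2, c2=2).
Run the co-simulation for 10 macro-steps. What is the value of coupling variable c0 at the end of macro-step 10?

c0 at macro-step 10 = 5

macro 1: S0 reads c1=2 → after 1×micro: 1; S1 reads c2=2 → after 1×micro: 5; S2 reads c2=2 → after 2×micro: 2 ⇒ (c0=1, c1=5, c2=2)
macro 2: S0 reads c1=5 → after 1×micro: 5; S1 reads c2=2 → after 1×micro: 5; S2 reads c2=2 → after 2×micro: 2 ⇒ (c0=5, c1=5, c2=2)
macro 3: S0 reads c1=5 → after 1×micro: 5; S1 reads c2=2 → after 1×micro: 5; S2 reads c2=2 → after 2×micro: 2 ⇒ (c0=5, c1=5, c2=2)
macro 4: S0 reads c1=5 → after 1×micro: 5; S1 reads c2=2 → after 1×micro: 5; S2 reads c2=2 → after 2×micro: 2 ⇒ (c0=5, c1=5, c2=2)
macro 5: S0 reads c1=5 → after 1×micro: 5; S1 reads c2=2 → after 1×micro: 5; S2 reads c2=2 → after 2×micro: 2 ⇒ (c0=5, c1=5, c2=2)
macro 6: S0 reads c1=5 → after 1×micro: 5; S1 reads c2=2 → after 1×micro: 5; S2 reads c2=2 → after 2×micro: 2 ⇒ (c0=5, c1=5, c2=2)
macro 7: S0 reads c1=5 → after 1×micro: 5; S1 reads c2=2 → after 1×micro: 5; S2 reads c2=2 → after 2×micro: 2 ⇒ (c0=5, c1=5, c2=2)
macro 8: S0 reads c1=5 → after 1×micro: 5; S1 reads c2=2 → after 1×micro: 5; S2 reads c2=2 → after 2×micro: 2 ⇒ (c0=5, c1=5, c2=2)
macro 9: S0 reads c1=5 → after 1×micro: 5; S1 reads c2=2 → after 1×micro: 5; S2 reads c2=2 → after 2×micro: 2 ⇒ (c0=5, c1=5, c2=2)
macro 10: S0 reads c1=5 → after 1×micro: 5; S1 reads c2=2 → after 1×micro: 5; S2 reads c2=2 → after 2×micro: 2 ⇒ (c0=5, c1=5, c2=2)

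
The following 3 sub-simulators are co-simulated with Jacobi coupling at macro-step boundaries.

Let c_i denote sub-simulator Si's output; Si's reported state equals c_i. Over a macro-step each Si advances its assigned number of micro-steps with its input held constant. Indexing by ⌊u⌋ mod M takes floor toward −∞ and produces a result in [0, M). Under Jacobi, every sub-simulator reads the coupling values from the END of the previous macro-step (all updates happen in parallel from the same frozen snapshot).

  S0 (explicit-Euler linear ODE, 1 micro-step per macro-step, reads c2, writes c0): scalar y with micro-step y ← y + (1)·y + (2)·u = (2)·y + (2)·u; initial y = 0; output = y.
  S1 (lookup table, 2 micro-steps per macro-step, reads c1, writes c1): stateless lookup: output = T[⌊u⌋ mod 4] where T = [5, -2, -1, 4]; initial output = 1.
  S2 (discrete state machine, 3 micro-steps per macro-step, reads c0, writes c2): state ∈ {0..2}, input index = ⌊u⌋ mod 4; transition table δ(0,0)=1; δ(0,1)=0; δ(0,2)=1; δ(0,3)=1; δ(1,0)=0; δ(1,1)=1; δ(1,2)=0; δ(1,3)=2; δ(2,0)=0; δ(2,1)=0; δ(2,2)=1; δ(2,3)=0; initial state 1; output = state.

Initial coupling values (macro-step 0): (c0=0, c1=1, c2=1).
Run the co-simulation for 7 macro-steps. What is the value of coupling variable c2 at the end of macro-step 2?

macro 1: S0 reads c2=1 → after 1×micro: 2; S1 reads c1=1 → after 2×micro: -2; S2 reads c0=0 → after 3×micro: 0 ⇒ (c0=2, c1=-2, c2=0)
macro 2: S0 reads c2=0 → after 1×micro: 4; S1 reads c1=-2 → after 2×micro: -1; S2 reads c0=2 → after 3×micro: 1 ⇒ (c0=4, c1=-1, c2=1)
macro 3: S0 reads c2=1 → after 1×micro: 10; S1 reads c1=-1 → after 2×micro: 4; S2 reads c0=4 → after 3×micro: 0 ⇒ (c0=10, c1=4, c2=0)
macro 4: S0 reads c2=0 → after 1×micro: 20; S1 reads c1=4 → after 2×micro: 5; S2 reads c0=10 → after 3×micro: 1 ⇒ (c0=20, c1=5, c2=1)
macro 5: S0 reads c2=1 → after 1×micro: 42; S1 reads c1=5 → after 2×micro: -2; S2 reads c0=20 → after 3×micro: 0 ⇒ (c0=42, c1=-2, c2=0)
macro 6: S0 reads c2=0 → after 1×micro: 84; S1 reads c1=-2 → after 2×micro: -1; S2 reads c0=42 → after 3×micro: 1 ⇒ (c0=84, c1=-1, c2=1)
macro 7: S0 reads c2=1 → after 1×micro: 170; S1 reads c1=-1 → after 2×micro: 4; S2 reads c0=84 → after 3×micro: 0 ⇒ (c0=170, c1=4, c2=0)

c2 at macro-step 2 = 1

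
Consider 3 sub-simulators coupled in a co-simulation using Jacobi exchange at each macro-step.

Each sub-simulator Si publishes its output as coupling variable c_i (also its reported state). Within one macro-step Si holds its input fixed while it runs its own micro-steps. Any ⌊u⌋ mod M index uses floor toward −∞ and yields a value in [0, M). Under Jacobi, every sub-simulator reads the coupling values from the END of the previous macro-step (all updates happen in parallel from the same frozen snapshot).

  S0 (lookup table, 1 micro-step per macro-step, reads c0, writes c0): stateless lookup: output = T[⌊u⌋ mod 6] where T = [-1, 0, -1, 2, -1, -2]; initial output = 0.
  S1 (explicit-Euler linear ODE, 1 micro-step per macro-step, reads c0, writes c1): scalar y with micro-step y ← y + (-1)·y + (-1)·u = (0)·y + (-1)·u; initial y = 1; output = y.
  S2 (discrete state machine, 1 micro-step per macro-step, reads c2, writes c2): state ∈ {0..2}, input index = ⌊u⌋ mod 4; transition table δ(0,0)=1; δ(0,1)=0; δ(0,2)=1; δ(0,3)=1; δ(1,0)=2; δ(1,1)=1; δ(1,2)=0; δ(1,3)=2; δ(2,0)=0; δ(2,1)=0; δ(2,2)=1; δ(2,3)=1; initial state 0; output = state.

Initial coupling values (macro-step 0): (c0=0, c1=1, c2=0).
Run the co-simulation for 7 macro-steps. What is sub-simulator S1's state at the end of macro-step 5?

S1 state at macro-step 5 = 2

macro 1: S0 reads c0=0 → after 1×micro: -1; S1 reads c0=0 → after 1×micro: 0; S2 reads c2=0 → after 1×micro: 1 ⇒ (c0=-1, c1=0, c2=1)
macro 2: S0 reads c0=-1 → after 1×micro: -2; S1 reads c0=-1 → after 1×micro: 1; S2 reads c2=1 → after 1×micro: 1 ⇒ (c0=-2, c1=1, c2=1)
macro 3: S0 reads c0=-2 → after 1×micro: -1; S1 reads c0=-2 → after 1×micro: 2; S2 reads c2=1 → after 1×micro: 1 ⇒ (c0=-1, c1=2, c2=1)
macro 4: S0 reads c0=-1 → after 1×micro: -2; S1 reads c0=-1 → after 1×micro: 1; S2 reads c2=1 → after 1×micro: 1 ⇒ (c0=-2, c1=1, c2=1)
macro 5: S0 reads c0=-2 → after 1×micro: -1; S1 reads c0=-2 → after 1×micro: 2; S2 reads c2=1 → after 1×micro: 1 ⇒ (c0=-1, c1=2, c2=1)
macro 6: S0 reads c0=-1 → after 1×micro: -2; S1 reads c0=-1 → after 1×micro: 1; S2 reads c2=1 → after 1×micro: 1 ⇒ (c0=-2, c1=1, c2=1)
macro 7: S0 reads c0=-2 → after 1×micro: -1; S1 reads c0=-2 → after 1×micro: 2; S2 reads c2=1 → after 1×micro: 1 ⇒ (c0=-1, c1=2, c2=1)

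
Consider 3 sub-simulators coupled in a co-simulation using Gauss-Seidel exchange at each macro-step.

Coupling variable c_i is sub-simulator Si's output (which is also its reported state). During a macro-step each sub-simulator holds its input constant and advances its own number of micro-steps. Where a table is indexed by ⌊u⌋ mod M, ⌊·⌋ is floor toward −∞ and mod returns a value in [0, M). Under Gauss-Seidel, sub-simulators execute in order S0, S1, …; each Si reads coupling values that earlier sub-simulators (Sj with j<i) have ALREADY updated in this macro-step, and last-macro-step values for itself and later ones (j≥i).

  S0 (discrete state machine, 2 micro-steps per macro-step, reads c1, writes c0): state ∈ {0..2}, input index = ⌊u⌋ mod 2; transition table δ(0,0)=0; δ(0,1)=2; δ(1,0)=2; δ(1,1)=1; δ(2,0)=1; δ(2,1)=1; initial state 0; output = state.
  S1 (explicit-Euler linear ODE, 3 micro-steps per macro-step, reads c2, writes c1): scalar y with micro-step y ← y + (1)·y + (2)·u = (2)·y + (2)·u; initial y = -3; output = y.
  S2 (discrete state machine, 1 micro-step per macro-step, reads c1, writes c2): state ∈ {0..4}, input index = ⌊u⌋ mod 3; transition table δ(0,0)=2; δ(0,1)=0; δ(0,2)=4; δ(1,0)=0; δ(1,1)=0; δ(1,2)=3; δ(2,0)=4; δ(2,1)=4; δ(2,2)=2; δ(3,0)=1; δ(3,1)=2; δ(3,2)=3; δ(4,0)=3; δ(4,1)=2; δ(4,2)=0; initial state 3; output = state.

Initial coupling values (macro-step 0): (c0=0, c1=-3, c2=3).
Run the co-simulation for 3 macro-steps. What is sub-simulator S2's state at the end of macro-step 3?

S2 state at macro-step 3 = 2

macro 1: S0 reads c1=-3 → after 2×micro: 1; S1 reads c2=3 → after 3×micro: 18; S2 reads c1=18 → after 1×micro: 1 ⇒ (c0=1, c1=18, c2=1)
macro 2: S0 reads c1=18 → after 2×micro: 1; S1 reads c2=1 → after 3×micro: 158; S2 reads c1=158 → after 1×micro: 3 ⇒ (c0=1, c1=158, c2=3)
macro 3: S0 reads c1=158 → after 2×micro: 1; S1 reads c2=3 → after 3×micro: 1306; S2 reads c1=1306 → after 1×micro: 2 ⇒ (c0=1, c1=1306, c2=2)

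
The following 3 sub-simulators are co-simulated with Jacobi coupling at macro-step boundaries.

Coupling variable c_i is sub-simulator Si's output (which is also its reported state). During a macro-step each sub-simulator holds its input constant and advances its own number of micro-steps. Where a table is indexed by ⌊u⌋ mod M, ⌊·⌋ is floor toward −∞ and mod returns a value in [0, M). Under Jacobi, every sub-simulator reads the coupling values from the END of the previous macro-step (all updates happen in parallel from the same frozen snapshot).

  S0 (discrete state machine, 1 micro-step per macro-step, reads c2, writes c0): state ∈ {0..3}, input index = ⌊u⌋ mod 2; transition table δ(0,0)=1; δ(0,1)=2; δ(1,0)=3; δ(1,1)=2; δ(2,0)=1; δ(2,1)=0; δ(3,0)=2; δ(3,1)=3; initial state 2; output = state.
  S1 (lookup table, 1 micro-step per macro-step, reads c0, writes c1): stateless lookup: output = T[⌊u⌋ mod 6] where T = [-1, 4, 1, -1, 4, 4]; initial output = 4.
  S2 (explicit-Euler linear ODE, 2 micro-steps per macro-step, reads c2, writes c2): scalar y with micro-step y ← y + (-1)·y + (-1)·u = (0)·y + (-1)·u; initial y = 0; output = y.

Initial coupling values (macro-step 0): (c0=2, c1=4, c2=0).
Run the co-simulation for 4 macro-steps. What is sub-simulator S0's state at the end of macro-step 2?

S0 state at macro-step 2 = 3

macro 1: S0 reads c2=0 → after 1×micro: 1; S1 reads c0=2 → after 1×micro: 1; S2 reads c2=0 → after 2×micro: 0 ⇒ (c0=1, c1=1, c2=0)
macro 2: S0 reads c2=0 → after 1×micro: 3; S1 reads c0=1 → after 1×micro: 4; S2 reads c2=0 → after 2×micro: 0 ⇒ (c0=3, c1=4, c2=0)
macro 3: S0 reads c2=0 → after 1×micro: 2; S1 reads c0=3 → after 1×micro: -1; S2 reads c2=0 → after 2×micro: 0 ⇒ (c0=2, c1=-1, c2=0)
macro 4: S0 reads c2=0 → after 1×micro: 1; S1 reads c0=2 → after 1×micro: 1; S2 reads c2=0 → after 2×micro: 0 ⇒ (c0=1, c1=1, c2=0)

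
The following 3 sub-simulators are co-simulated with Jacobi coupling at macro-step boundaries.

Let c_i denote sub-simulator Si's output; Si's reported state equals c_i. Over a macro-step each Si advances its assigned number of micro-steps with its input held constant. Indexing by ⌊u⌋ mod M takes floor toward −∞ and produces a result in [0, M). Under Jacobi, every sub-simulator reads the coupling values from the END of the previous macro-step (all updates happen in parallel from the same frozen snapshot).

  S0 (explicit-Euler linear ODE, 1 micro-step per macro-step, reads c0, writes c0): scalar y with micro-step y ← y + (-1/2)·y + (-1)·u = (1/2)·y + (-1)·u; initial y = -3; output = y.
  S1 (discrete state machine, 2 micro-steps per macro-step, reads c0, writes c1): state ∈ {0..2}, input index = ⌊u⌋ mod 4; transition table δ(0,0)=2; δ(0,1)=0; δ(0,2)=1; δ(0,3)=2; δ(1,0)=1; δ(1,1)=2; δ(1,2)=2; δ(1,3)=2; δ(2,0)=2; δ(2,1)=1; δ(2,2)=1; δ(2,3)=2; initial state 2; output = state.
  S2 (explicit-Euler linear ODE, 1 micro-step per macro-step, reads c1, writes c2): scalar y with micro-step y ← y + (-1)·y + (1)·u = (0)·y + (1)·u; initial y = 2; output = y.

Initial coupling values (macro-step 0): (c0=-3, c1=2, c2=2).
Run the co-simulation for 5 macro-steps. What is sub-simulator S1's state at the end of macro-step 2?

S1 state at macro-step 2 = 2

macro 1: S0 reads c0=-3 → after 1×micro: 3/2; S1 reads c0=-3 → after 2×micro: 2; S2 reads c1=2 → after 1×micro: 2 ⇒ (c0=3/2, c1=2, c2=2)
macro 2: S0 reads c0=3/2 → after 1×micro: -3/4; S1 reads c0=3/2 → after 2×micro: 2; S2 reads c1=2 → after 1×micro: 2 ⇒ (c0=-3/4, c1=2, c2=2)
macro 3: S0 reads c0=-3/4 → after 1×micro: 3/8; S1 reads c0=-3/4 → after 2×micro: 2; S2 reads c1=2 → after 1×micro: 2 ⇒ (c0=3/8, c1=2, c2=2)
macro 4: S0 reads c0=3/8 → after 1×micro: -3/16; S1 reads c0=3/8 → after 2×micro: 2; S2 reads c1=2 → after 1×micro: 2 ⇒ (c0=-3/16, c1=2, c2=2)
macro 5: S0 reads c0=-3/16 → after 1×micro: 3/32; S1 reads c0=-3/16 → after 2×micro: 2; S2 reads c1=2 → after 1×micro: 2 ⇒ (c0=3/32, c1=2, c2=2)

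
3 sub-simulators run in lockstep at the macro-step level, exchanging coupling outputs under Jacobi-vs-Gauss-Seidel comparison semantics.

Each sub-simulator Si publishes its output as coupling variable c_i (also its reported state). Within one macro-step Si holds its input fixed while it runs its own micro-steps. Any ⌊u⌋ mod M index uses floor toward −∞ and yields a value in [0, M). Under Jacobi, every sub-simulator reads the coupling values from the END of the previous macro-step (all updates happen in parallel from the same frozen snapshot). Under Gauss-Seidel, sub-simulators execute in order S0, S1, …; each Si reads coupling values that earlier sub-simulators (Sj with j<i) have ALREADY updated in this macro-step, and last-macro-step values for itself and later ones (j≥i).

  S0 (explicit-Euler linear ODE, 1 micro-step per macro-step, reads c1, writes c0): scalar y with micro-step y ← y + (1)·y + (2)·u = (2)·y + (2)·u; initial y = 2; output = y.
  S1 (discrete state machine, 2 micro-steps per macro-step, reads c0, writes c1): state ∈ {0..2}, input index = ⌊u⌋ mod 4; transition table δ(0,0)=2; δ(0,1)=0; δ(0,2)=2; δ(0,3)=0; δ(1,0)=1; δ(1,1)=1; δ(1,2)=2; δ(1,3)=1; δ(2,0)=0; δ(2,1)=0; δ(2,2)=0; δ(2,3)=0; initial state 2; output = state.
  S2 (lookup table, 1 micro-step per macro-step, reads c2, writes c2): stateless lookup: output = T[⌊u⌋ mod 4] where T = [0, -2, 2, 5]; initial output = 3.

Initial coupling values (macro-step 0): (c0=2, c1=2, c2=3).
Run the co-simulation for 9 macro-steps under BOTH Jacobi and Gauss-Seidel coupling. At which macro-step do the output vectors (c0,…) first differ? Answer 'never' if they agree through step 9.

first divergence at macro-step: never

[Jacobi] macro 1: S0 reads c1=2 → after 1×micro: 8; S1 reads c0=2 → after 2×micro: 2; S2 reads c2=3 → after 1×micro: 5 ⇒ (c0=8, c1=2, c2=5)
[Jacobi] macro 2: S0 reads c1=2 → after 1×micro: 20; S1 reads c0=8 → after 2×micro: 2; S2 reads c2=5 → after 1×micro: -2 ⇒ (c0=20, c1=2, c2=-2)
[Jacobi] macro 3: S0 reads c1=2 → after 1×micro: 44; S1 reads c0=20 → after 2×micro: 2; S2 reads c2=-2 → after 1×micro: 2 ⇒ (c0=44, c1=2, c2=2)
[Jacobi] macro 4: S0 reads c1=2 → after 1×micro: 92; S1 reads c0=44 → after 2×micro: 2; S2 reads c2=2 → after 1×micro: 2 ⇒ (c0=92, c1=2, c2=2)
[Jacobi] macro 5: S0 reads c1=2 → after 1×micro: 188; S1 reads c0=92 → after 2×micro: 2; S2 reads c2=2 → after 1×micro: 2 ⇒ (c0=188, c1=2, c2=2)
[Jacobi] macro 6: S0 reads c1=2 → after 1×micro: 380; S1 reads c0=188 → after 2×micro: 2; S2 reads c2=2 → after 1×micro: 2 ⇒ (c0=380, c1=2, c2=2)
[Jacobi] macro 7: S0 reads c1=2 → after 1×micro: 764; S1 reads c0=380 → after 2×micro: 2; S2 reads c2=2 → after 1×micro: 2 ⇒ (c0=764, c1=2, c2=2)
[Jacobi] macro 8: S0 reads c1=2 → after 1×micro: 1532; S1 reads c0=764 → after 2×micro: 2; S2 reads c2=2 → after 1×micro: 2 ⇒ (c0=1532, c1=2, c2=2)
[Jacobi] macro 9: S0 reads c1=2 → after 1×micro: 3068; S1 reads c0=1532 → after 2×micro: 2; S2 reads c2=2 → after 1×micro: 2 ⇒ (c0=3068, c1=2, c2=2)
[Gauss-Seidel] macro 1: S0 reads c1=2 → after 1×micro: 8; S1 reads c0=8 → after 2×micro: 2; S2 reads c2=3 → after 1×micro: 5 ⇒ (c0=8, c1=2, c2=5)
[Gauss-Seidel] macro 2: S0 reads c1=2 → after 1×micro: 20; S1 reads c0=20 → after 2×micro: 2; S2 reads c2=5 → after 1×micro: -2 ⇒ (c0=20, c1=2, c2=-2)
[Gauss-Seidel] macro 3: S0 reads c1=2 → after 1×micro: 44; S1 reads c0=44 → after 2×micro: 2; S2 reads c2=-2 → after 1×micro: 2 ⇒ (c0=44, c1=2, c2=2)
[Gauss-Seidel] macro 4: S0 reads c1=2 → after 1×micro: 92; S1 reads c0=92 → after 2×micro: 2; S2 reads c2=2 → after 1×micro: 2 ⇒ (c0=92, c1=2, c2=2)
[Gauss-Seidel] macro 5: S0 reads c1=2 → after 1×micro: 188; S1 reads c0=188 → after 2×micro: 2; S2 reads c2=2 → after 1×micro: 2 ⇒ (c0=188, c1=2, c2=2)
[Gauss-Seidel] macro 6: S0 reads c1=2 → after 1×micro: 380; S1 reads c0=380 → after 2×micro: 2; S2 reads c2=2 → after 1×micro: 2 ⇒ (c0=380, c1=2, c2=2)
[Gauss-Seidel] macro 7: S0 reads c1=2 → after 1×micro: 764; S1 reads c0=764 → after 2×micro: 2; S2 reads c2=2 → after 1×micro: 2 ⇒ (c0=764, c1=2, c2=2)
[Gauss-Seidel] macro 8: S0 reads c1=2 → after 1×micro: 1532; S1 reads c0=1532 → after 2×micro: 2; S2 reads c2=2 → after 1×micro: 2 ⇒ (c0=1532, c1=2, c2=2)
[Gauss-Seidel] macro 9: S0 reads c1=2 → after 1×micro: 3068; S1 reads c0=3068 → after 2×micro: 2; S2 reads c2=2 → after 1×micro: 2 ⇒ (c0=3068, c1=2, c2=2)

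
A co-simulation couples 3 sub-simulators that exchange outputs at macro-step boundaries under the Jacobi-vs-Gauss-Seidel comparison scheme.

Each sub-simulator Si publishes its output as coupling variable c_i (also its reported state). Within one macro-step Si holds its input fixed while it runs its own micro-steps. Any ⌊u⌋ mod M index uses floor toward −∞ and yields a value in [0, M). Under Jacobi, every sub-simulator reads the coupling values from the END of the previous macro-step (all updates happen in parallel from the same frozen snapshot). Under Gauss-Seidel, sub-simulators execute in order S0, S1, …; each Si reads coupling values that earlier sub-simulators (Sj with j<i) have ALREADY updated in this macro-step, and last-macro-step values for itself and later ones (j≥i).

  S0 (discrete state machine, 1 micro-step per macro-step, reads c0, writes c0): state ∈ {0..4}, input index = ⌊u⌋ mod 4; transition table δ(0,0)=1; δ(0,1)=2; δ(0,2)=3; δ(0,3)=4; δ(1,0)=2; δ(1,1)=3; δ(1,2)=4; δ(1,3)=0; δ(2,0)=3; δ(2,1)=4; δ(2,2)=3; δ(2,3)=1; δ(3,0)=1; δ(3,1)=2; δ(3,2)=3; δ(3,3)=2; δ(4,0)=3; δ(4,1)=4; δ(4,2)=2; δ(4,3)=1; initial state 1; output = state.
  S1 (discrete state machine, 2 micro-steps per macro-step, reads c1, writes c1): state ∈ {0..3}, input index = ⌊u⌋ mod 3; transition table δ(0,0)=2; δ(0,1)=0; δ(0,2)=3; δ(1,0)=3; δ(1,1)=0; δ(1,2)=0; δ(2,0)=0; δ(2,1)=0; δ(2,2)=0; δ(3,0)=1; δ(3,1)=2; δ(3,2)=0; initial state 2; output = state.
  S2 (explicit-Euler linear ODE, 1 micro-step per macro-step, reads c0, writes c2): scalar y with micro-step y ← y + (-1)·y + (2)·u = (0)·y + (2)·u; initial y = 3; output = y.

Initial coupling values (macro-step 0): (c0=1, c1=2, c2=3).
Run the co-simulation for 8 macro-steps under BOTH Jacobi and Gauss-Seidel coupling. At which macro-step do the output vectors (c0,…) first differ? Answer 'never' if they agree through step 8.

first divergence at macro-step: 1

[Jacobi] macro 1: S0 reads c0=1 → after 1×micro: 3; S1 reads c1=2 → after 2×micro: 3; S2 reads c0=1 → after 1×micro: 2 ⇒ (c0=3, c1=3, c2=2)
[Jacobi] macro 2: S0 reads c0=3 → after 1×micro: 2; S1 reads c1=3 → after 2×micro: 3; S2 reads c0=3 → after 1×micro: 6 ⇒ (c0=2, c1=3, c2=6)
[Jacobi] macro 3: S0 reads c0=2 → after 1×micro: 3; S1 reads c1=3 → after 2×micro: 3; S2 reads c0=2 → after 1×micro: 4 ⇒ (c0=3, c1=3, c2=4)
[Jacobi] macro 4: S0 reads c0=3 → after 1×micro: 2; S1 reads c1=3 → after 2×micro: 3; S2 reads c0=3 → after 1×micro: 6 ⇒ (c0=2, c1=3, c2=6)
[Jacobi] macro 5: S0 reads c0=2 → after 1×micro: 3; S1 reads c1=3 → after 2×micro: 3; S2 reads c0=2 → after 1×micro: 4 ⇒ (c0=3, c1=3, c2=4)
[Jacobi] macro 6: S0 reads c0=3 → after 1×micro: 2; S1 reads c1=3 → after 2×micro: 3; S2 reads c0=3 → after 1×micro: 6 ⇒ (c0=2, c1=3, c2=6)
[Jacobi] macro 7: S0 reads c0=2 → after 1×micro: 3; S1 reads c1=3 → after 2×micro: 3; S2 reads c0=2 → after 1×micro: 4 ⇒ (c0=3, c1=3, c2=4)
[Jacobi] macro 8: S0 reads c0=3 → after 1×micro: 2; S1 reads c1=3 → after 2×micro: 3; S2 reads c0=3 → after 1×micro: 6 ⇒ (c0=2, c1=3, c2=6)
[Gauss-Seidel] macro 1: S0 reads c0=1 → after 1×micro: 3; S1 reads c1=2 → after 2×micro: 3; S2 reads c0=3 → after 1×micro: 6 ⇒ (c0=3, c1=3, c2=6)
[Gauss-Seidel] macro 2: S0 reads c0=3 → after 1×micro: 2; S1 reads c1=3 → after 2×micro: 3; S2 reads c0=2 → after 1×micro: 4 ⇒ (c0=2, c1=3, c2=4)
[Gauss-Seidel] macro 3: S0 reads c0=2 → after 1×micro: 3; S1 reads c1=3 → after 2×micro: 3; S2 reads c0=3 → after 1×micro: 6 ⇒ (c0=3, c1=3, c2=6)
[Gauss-Seidel] macro 4: S0 reads c0=3 → after 1×micro: 2; S1 reads c1=3 → after 2×micro: 3; S2 reads c0=2 → after 1×micro: 4 ⇒ (c0=2, c1=3, c2=4)
[Gauss-Seidel] macro 5: S0 reads c0=2 → after 1×micro: 3; S1 reads c1=3 → after 2×micro: 3; S2 reads c0=3 → after 1×micro: 6 ⇒ (c0=3, c1=3, c2=6)
[Gauss-Seidel] macro 6: S0 reads c0=3 → after 1×micro: 2; S1 reads c1=3 → after 2×micro: 3; S2 reads c0=2 → after 1×micro: 4 ⇒ (c0=2, c1=3, c2=4)
[Gauss-Seidel] macro 7: S0 reads c0=2 → after 1×micro: 3; S1 reads c1=3 → after 2×micro: 3; S2 reads c0=3 → after 1×micro: 6 ⇒ (c0=3, c1=3, c2=6)
[Gauss-Seidel] macro 8: S0 reads c0=3 → after 1×micro: 2; S1 reads c1=3 → after 2×micro: 3; S2 reads c0=2 → after 1×micro: 4 ⇒ (c0=2, c1=3, c2=4)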